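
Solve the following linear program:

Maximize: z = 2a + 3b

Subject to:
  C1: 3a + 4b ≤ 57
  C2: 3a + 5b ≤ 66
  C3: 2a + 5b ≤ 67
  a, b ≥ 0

Evaluate the objective at each vertex of the feasible region:
  z(0, 0) = 0
  z(19, 0) = 38
  z(7, 9) = 41  ←
  z(0, 13.2) = 39.6
The maximum is at a = 7, b = 9.

a = 7, b = 9, z = 41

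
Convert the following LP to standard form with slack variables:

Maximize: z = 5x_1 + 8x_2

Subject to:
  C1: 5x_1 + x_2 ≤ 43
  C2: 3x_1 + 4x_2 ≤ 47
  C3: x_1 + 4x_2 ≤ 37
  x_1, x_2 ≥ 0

max z = 5x_1 + 8x_2

s.t.
  5x_1 + x_2 + s1 = 43
  3x_1 + 4x_2 + s2 = 47
  x_1 + 4x_2 + s3 = 37
  x_1, x_2, s1, s2, s3 ≥ 0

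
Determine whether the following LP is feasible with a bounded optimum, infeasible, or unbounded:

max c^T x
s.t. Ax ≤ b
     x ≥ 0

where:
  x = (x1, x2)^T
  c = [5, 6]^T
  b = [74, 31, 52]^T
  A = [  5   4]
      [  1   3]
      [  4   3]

Feasible with a bounded optimal solution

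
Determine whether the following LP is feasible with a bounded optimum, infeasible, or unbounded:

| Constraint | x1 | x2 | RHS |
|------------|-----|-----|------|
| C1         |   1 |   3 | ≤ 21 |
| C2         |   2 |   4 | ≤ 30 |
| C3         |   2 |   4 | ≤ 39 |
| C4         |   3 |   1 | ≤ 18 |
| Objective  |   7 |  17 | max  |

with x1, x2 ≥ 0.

Feasible with a bounded optimal solution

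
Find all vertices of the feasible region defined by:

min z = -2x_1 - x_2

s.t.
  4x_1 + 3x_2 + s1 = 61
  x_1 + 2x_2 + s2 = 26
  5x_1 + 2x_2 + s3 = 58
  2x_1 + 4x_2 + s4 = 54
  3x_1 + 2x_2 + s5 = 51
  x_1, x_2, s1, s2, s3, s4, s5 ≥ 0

(0, 0), (11.6, 0), (8, 9), (0, 13)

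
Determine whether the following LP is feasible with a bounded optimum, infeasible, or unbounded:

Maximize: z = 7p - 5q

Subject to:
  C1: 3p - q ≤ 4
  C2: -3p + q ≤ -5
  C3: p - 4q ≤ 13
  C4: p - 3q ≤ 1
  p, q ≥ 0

Infeasible (no feasible solution exists)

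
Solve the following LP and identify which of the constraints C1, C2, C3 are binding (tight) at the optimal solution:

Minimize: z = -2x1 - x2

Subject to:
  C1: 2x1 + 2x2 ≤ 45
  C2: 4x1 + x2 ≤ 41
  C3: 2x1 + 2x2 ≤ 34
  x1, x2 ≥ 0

At x1 = 8, x2 = 9, compute slack b - a·x for each constraint:
  C1: 45 − 34 = 11  (slack)
  C2: 41 − 41 = 0  (binding)
  C3: 34 − 34 = 0  (binding)

Optimal: x1 = 8, x2 = 9
Binding: C2, C3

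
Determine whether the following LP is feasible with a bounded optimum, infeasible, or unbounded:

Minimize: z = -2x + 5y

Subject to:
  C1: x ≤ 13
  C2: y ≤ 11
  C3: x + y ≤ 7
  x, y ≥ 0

Feasible with a bounded optimal solution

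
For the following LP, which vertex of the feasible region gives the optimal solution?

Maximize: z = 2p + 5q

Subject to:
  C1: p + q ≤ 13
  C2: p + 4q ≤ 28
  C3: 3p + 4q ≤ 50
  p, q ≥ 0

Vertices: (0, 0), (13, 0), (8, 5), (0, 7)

Evaluate the objective at each vertex of the feasible region:
  z(0, 0) = 0
  z(13, 0) = 26
  z(8, 5) = 41  ←
  z(0, 7) = 35
The maximum is at p = 8, q = 5.

(8, 5)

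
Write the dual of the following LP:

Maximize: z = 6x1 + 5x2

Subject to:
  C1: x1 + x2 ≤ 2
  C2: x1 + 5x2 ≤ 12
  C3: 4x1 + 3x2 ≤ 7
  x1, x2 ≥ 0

Primal max cᵀx s.t. Ax ≤ b, x ≥ 0  →  Dual min bᵀy s.t. Aᵀy ≥ c, y ≥ 0.

Minimize: z = 2y1 + 12y2 + 7y3

Subject to:
  y1 + y2 + 4y3 ≥ 6
  y1 + 5y2 + 3y3 ≥ 5
  y1, y2, y3 ≥ 0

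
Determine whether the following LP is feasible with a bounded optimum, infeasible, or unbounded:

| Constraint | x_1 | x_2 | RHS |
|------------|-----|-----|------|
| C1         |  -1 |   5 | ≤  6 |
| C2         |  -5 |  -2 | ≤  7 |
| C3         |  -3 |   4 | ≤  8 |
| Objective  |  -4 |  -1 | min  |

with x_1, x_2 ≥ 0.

Unbounded (objective can decrease without bound)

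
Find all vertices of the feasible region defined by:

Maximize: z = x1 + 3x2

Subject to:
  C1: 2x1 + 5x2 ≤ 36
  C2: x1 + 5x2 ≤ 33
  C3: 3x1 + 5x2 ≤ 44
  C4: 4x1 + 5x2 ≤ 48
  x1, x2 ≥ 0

(0, 0), (12, 0), (6, 4.8), (3, 6), (0, 6.6)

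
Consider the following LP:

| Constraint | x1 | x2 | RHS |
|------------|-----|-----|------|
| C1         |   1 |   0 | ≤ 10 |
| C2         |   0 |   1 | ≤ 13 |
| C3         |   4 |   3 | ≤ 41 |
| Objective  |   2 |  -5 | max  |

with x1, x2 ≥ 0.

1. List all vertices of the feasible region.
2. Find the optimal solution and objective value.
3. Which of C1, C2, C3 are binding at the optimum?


1. (0, 0), (10, 0), (10, 0.3333), (0.5, 13), (0, 13)
2. x1 = 10, x2 = 0, z = 20
3. C1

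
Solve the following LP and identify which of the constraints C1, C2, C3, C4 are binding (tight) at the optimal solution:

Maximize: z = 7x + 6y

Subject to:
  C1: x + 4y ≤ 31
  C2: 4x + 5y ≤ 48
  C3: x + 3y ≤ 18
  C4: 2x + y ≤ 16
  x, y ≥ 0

At x = 6, y = 4, compute slack b - a·x for each constraint:
  C1: 31 − 22 = 9  (slack)
  C2: 48 − 44 = 4  (slack)
  C3: 18 − 18 = 0  (binding)
  C4: 16 − 16 = 0  (binding)

Optimal: x = 6, y = 4
Binding: C3, C4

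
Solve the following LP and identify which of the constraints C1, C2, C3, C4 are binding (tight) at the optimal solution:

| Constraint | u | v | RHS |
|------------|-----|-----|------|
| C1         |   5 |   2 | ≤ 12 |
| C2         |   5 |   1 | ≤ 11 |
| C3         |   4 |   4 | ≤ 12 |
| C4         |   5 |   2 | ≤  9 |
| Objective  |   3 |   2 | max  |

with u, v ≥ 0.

At u = 1, v = 2, compute slack b - a·x for each constraint:
  C1: 12 − 9 = 3  (slack)
  C2: 11 − 7 = 4  (slack)
  C3: 12 − 12 = 0  (binding)
  C4: 9 − 9 = 0  (binding)

Optimal: u = 1, v = 2
Binding: C3, C4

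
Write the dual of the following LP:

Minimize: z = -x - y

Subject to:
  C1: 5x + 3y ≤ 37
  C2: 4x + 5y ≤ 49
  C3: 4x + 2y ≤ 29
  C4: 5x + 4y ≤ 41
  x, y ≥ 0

Primal min cᵀx s.t. Ax ≤ b, x ≥ 0  →  Dual max −bᵀy s.t. Aᵀy ≥ −c, y ≥ 0.

Maximize: z = -37y1 - 49y2 - 29y3 - 41y4

Subject to:
  5y1 + 4y2 + 4y3 + 5y4 ≥ 1
  3y1 + 5y2 + 2y3 + 4y4 ≥ 1
  y1, y2, y3, y4 ≥ 0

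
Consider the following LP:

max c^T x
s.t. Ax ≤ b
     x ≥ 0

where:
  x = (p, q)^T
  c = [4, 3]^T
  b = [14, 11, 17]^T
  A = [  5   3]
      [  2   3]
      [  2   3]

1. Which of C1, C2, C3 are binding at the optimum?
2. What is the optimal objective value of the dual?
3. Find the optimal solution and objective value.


1. C1, C2
2. 13
3. p = 1, q = 3, z = 13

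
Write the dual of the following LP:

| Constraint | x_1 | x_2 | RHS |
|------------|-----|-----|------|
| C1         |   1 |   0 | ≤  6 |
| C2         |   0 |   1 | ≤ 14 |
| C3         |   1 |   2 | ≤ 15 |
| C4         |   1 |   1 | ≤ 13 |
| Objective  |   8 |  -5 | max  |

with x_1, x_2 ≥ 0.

Primal max cᵀx s.t. Ax ≤ b, x ≥ 0  →  Dual min bᵀy s.t. Aᵀy ≥ c, y ≥ 0.

Minimize: z = 6y1 + 14y2 + 15y3 + 13y4

Subject to:
  y1 + y3 + y4 ≥ 8
  y2 + 2y3 + y4 ≥ -5
  y1, y2, y3, y4 ≥ 0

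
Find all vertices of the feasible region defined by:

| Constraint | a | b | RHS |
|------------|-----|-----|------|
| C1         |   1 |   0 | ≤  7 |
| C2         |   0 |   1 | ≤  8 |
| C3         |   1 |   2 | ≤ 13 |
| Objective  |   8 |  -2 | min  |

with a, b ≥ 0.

(0, 0), (7, 0), (7, 3), (0, 6.5)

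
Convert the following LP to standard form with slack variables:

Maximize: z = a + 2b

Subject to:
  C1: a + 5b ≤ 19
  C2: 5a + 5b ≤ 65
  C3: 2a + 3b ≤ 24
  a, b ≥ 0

max z = a + 2b

s.t.
  a + 5b + s1 = 19
  5a + 5b + s2 = 65
  2a + 3b + s3 = 24
  a, b, s1, s2, s3 ≥ 0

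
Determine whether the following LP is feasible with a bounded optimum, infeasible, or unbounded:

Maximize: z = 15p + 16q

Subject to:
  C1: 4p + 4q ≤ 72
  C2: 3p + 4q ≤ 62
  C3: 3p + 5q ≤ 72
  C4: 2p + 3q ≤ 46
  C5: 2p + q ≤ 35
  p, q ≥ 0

Feasible with a bounded optimal solution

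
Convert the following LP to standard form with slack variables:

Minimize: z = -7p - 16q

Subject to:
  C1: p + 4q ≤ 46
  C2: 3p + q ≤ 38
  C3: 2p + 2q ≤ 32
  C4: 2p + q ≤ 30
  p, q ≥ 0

min z = -7p - 16q

s.t.
  p + 4q + s1 = 46
  3p + q + s2 = 38
  2p + 2q + s3 = 32
  2p + q + s4 = 30
  p, q, s1, s2, s3, s4 ≥ 0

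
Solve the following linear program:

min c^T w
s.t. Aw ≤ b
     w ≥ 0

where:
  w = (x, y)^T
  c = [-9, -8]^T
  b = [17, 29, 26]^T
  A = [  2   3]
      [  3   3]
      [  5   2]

Evaluate the objective at each vertex of the feasible region:
  z(0, 0) = 0
  z(5.2, 0) = -46.8
  z(4, 3) = -60  ←
  z(0, 5.667) = -45.33
The minimum is at x = 4, y = 3.

x = 4, y = 3, z = -60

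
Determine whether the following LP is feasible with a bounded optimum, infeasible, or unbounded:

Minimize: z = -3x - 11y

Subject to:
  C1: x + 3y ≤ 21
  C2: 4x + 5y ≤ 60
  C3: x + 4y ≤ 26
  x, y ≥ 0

Feasible with a bounded optimal solution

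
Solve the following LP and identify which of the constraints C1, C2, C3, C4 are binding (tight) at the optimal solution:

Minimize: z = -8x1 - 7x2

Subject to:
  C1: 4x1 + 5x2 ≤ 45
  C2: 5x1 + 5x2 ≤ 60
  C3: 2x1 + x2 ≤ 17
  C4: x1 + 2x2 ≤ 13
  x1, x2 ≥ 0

At x1 = 7, x2 = 3, compute slack b - a·x for each constraint:
  C1: 45 − 43 = 2  (slack)
  C2: 60 − 50 = 10  (slack)
  C3: 17 − 17 = 0  (binding)
  C4: 13 − 13 = 0  (binding)

Optimal: x1 = 7, x2 = 3
Binding: C3, C4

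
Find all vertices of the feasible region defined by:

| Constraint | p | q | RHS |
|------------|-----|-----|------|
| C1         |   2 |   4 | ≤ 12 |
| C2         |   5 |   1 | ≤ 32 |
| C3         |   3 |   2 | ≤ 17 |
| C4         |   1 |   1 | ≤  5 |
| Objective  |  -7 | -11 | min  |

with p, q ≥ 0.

(0, 0), (5, 0), (4, 1), (0, 3)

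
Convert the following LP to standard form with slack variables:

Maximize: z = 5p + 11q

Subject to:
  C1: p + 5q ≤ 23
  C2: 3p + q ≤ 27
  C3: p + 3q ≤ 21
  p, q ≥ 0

max z = 5p + 11q

s.t.
  p + 5q + s1 = 23
  3p + q + s2 = 27
  p + 3q + s3 = 21
  p, q, s1, s2, s3 ≥ 0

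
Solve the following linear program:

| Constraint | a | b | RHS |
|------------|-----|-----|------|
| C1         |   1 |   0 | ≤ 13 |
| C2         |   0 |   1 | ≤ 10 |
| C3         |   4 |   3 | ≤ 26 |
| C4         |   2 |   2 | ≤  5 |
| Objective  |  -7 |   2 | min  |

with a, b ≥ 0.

Evaluate the objective at each vertex of the feasible region:
  z(0, 0) = 0
  z(2.5, 0) = -17.5  ←
  z(0, 2.5) = 5
The minimum is at a = 2.5, b = 0.

a = 2.5, b = 0, z = -17.5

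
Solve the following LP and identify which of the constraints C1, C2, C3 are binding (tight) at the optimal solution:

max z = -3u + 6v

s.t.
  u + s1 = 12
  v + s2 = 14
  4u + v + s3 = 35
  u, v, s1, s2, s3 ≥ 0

At u = 0, v = 14, compute slack b - a·x for each constraint:
  C1: 12 − 0 = 12  (slack)
  C2: 14 − 14 = 0  (binding)
  C3: 35 − 14 = 21  (slack)

Optimal: u = 0, v = 14
Binding: C2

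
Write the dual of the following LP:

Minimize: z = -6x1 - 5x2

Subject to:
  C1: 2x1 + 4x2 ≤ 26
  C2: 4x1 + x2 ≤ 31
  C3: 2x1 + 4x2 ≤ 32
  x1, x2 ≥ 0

Primal min cᵀx s.t. Ax ≤ b, x ≥ 0  →  Dual max −bᵀy s.t. Aᵀy ≥ −c, y ≥ 0.

Maximize: z = -26y1 - 31y2 - 32y3

Subject to:
  2y1 + 4y2 + 2y3 ≥ 6
  4y1 + y2 + 4y3 ≥ 5
  y1, y2, y3 ≥ 0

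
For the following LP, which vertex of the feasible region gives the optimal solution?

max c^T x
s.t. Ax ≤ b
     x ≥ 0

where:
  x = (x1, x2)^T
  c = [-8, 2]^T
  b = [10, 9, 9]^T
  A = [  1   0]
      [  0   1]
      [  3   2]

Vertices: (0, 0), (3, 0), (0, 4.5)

Evaluate the objective at each vertex of the feasible region:
  z(0, 0) = 0
  z(3, 0) = -24
  z(0, 4.5) = 9  ←
The maximum is at x1 = 0, x2 = 4.5.

(0, 4.5)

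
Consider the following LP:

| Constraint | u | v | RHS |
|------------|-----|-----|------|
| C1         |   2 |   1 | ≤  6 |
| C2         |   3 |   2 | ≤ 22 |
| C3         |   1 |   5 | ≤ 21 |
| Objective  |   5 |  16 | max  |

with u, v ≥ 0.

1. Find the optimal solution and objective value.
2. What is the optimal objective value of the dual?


1. u = 1, v = 4, z = 69
2. 69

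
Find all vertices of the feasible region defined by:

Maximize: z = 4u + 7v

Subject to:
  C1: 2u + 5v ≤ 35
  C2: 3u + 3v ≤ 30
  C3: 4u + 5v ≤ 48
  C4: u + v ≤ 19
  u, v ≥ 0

(0, 0), (10, 0), (5, 5), (0, 7)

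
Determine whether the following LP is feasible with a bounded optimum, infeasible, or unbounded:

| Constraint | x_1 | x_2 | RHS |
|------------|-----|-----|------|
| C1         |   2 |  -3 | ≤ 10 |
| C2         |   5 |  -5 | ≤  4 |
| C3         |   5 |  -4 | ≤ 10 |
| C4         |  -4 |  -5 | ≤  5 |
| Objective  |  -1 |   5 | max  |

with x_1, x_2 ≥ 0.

Unbounded (objective can increase without bound)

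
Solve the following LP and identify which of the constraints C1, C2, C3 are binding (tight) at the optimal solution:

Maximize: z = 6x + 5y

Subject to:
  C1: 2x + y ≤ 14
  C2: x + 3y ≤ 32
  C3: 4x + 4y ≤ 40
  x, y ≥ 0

At x = 4, y = 6, compute slack b - a·x for each constraint:
  C1: 14 − 14 = 0  (binding)
  C2: 32 − 22 = 10  (slack)
  C3: 40 − 40 = 0  (binding)

Optimal: x = 4, y = 6
Binding: C1, C3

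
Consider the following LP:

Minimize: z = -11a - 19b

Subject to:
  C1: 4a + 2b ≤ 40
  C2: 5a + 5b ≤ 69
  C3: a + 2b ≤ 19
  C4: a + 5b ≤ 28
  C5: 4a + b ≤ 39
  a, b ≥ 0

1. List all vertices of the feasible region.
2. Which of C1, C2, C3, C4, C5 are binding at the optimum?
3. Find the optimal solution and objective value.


1. (0, 0), (9.75, 0), (9.5, 1), (8, 4), (0, 5.6)
2. C1, C4
3. a = 8, b = 4, z = -164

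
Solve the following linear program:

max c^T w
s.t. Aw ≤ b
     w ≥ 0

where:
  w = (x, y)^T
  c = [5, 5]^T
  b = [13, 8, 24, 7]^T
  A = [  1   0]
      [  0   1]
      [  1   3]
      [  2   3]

Evaluate the objective at each vertex of the feasible region:
  z(0, 0) = 0
  z(3.5, 0) = 17.5  ←
  z(0, 2.333) = 11.67
The maximum is at x = 3.5, y = 0.

x = 3.5, y = 0, z = 17.5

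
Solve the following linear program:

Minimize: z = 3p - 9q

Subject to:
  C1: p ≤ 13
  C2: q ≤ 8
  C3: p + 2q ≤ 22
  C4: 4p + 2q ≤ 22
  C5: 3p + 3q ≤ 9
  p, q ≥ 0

Evaluate the objective at each vertex of the feasible region:
  z(0, 0) = 0
  z(3, 0) = 9
  z(0, 3) = -27  ←
The minimum is at p = 0, q = 3.

p = 0, q = 3, z = -27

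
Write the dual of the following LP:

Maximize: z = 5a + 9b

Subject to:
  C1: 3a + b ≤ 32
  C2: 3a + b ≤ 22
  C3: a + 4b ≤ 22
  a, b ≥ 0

Primal max cᵀx s.t. Ax ≤ b, x ≥ 0  →  Dual min bᵀy s.t. Aᵀy ≥ c, y ≥ 0.

Minimize: z = 32y1 + 22y2 + 22y3

Subject to:
  3y1 + 3y2 + y3 ≥ 5
  y1 + y2 + 4y3 ≥ 9
  y1, y2, y3 ≥ 0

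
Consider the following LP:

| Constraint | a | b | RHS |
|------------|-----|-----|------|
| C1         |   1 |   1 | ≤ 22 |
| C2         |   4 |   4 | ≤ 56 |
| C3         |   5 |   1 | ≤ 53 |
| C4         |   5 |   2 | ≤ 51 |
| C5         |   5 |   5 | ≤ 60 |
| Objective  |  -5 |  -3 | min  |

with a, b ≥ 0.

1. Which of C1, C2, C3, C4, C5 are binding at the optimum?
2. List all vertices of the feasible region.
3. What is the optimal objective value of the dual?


1. C4, C5
2. (0, 0), (10.2, 0), (9, 3), (0, 12)
3. -54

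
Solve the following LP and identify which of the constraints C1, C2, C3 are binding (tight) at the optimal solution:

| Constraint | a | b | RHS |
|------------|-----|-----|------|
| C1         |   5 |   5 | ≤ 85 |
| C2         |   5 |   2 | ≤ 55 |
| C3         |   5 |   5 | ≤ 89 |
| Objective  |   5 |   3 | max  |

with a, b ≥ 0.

At a = 7, b = 10, compute slack b - a·x for each constraint:
  C1: 85 − 85 = 0  (binding)
  C2: 55 − 55 = 0  (binding)
  C3: 89 − 85 = 4  (slack)

Optimal: a = 7, b = 10
Binding: C1, C2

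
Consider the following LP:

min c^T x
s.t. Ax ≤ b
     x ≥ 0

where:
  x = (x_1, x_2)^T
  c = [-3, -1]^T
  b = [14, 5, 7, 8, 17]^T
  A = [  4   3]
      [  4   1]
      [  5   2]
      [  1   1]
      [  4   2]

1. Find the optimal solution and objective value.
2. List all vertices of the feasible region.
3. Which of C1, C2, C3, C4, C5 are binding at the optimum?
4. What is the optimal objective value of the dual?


1. x_1 = 1, x_2 = 1, z = -4
2. (0, 0), (1.25, 0), (1, 1), (0, 3.5)
3. C2, C3
4. -4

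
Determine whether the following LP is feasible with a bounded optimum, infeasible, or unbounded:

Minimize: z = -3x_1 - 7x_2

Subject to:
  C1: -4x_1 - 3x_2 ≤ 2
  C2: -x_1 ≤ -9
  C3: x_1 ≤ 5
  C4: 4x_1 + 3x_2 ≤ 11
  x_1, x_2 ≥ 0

Infeasible (no feasible solution exists)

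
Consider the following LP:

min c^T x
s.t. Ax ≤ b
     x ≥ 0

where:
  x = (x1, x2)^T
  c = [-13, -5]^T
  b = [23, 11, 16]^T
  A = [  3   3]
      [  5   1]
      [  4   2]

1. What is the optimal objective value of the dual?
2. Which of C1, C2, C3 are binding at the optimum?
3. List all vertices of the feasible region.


1. -43
2. C2, C3
3. (0, 0), (2.2, 0), (1, 6), (0.3333, 7.333), (0, 7.667)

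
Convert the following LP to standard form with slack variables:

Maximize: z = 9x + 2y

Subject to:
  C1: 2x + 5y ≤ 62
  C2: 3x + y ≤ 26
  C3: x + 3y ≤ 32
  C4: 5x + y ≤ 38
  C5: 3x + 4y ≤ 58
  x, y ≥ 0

max z = 9x + 2y

s.t.
  2x + 5y + s1 = 62
  3x + y + s2 = 26
  x + 3y + s3 = 32
  5x + y + s4 = 38
  3x + 4y + s5 = 58
  x, y, s1, s2, s3, s4, s5 ≥ 0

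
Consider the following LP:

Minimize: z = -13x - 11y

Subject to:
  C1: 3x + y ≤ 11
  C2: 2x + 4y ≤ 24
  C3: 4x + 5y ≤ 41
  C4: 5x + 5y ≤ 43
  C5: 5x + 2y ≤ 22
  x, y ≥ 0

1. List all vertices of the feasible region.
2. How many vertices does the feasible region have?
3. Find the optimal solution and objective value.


1. (0, 0), (3.667, 0), (2, 5), (0, 6)
2. 4
3. x = 2, y = 5, z = -81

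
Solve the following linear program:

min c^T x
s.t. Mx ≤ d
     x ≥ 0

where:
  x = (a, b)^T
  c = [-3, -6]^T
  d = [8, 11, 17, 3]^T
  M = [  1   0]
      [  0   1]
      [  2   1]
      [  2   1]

Evaluate the objective at each vertex of the feasible region:
  z(0, 0) = 0
  z(1.5, 0) = -4.5
  z(0, 3) = -18  ←
The minimum is at a = 0, b = 3.

a = 0, b = 3, z = -18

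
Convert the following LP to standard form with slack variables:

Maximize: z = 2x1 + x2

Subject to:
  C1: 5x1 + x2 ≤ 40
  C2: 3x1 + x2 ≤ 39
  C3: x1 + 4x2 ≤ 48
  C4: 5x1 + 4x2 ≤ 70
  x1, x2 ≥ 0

max z = 2x1 + x2

s.t.
  5x1 + x2 + s1 = 40
  3x1 + x2 + s2 = 39
  x1 + 4x2 + s3 = 48
  5x1 + 4x2 + s4 = 70
  x1, x2, s1, s2, s3, s4 ≥ 0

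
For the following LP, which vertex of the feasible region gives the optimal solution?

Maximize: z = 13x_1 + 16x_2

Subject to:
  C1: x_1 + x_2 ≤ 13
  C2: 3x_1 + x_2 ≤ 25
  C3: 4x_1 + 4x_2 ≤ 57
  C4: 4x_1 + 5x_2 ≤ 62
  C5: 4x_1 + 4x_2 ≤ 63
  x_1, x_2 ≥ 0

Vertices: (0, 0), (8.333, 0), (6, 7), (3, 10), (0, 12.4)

Evaluate the objective at each vertex of the feasible region:
  z(0, 0) = 0
  z(8.333, 0) = 108.3
  z(6, 7) = 190
  z(3, 10) = 199  ←
  z(0, 12.4) = 198.4
The maximum is at x_1 = 3, x_2 = 10.

(3, 10)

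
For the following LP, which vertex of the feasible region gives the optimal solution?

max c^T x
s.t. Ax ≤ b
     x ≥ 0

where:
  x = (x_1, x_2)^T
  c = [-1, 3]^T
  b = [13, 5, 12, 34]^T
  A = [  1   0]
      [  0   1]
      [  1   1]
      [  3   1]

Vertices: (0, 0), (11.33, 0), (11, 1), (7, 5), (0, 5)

Evaluate the objective at each vertex of the feasible region:
  z(0, 0) = 0
  z(11.33, 0) = -11.33
  z(11, 1) = -8
  z(7, 5) = 8
  z(0, 5) = 15  ←
The maximum is at x_1 = 0, x_2 = 5.

(0, 5)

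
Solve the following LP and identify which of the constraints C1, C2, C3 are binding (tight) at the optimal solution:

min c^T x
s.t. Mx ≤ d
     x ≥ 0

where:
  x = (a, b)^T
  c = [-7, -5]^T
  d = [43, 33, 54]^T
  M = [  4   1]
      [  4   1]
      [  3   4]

At a = 6, b = 9, compute slack b - a·x for each constraint:
  C1: 43 − 33 = 10  (slack)
  C2: 33 − 33 = 0  (binding)
  C3: 54 − 54 = 0  (binding)

Optimal: a = 6, b = 9
Binding: C2, C3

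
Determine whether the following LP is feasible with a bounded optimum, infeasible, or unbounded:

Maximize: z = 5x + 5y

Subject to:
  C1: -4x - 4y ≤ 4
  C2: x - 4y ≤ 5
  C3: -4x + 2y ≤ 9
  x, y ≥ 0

Unbounded (objective can increase without bound)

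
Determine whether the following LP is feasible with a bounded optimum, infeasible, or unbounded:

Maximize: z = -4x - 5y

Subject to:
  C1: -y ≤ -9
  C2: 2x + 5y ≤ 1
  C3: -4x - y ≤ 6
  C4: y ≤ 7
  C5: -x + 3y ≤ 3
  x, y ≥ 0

Infeasible (no feasible solution exists)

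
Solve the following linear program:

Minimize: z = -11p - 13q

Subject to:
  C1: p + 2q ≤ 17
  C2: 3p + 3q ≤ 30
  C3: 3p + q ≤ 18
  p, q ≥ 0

Evaluate the objective at each vertex of the feasible region:
  z(0, 0) = 0
  z(6, 0) = -66
  z(4, 6) = -122
  z(3, 7) = -124  ←
  z(0, 8.5) = -110.5
The minimum is at p = 3, q = 7.

p = 3, q = 7, z = -124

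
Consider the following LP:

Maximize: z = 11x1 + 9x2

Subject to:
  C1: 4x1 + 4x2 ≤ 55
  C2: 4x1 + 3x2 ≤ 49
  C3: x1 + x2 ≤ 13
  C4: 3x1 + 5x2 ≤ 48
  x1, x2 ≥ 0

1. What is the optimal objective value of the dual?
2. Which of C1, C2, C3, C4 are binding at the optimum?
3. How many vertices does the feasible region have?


1. 137
2. C2, C3
3. 5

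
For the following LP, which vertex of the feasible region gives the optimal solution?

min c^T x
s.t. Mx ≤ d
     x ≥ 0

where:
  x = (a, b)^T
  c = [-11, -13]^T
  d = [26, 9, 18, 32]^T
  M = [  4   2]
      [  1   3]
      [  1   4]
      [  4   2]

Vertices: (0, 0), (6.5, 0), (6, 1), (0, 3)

Evaluate the objective at each vertex of the feasible region:
  z(0, 0) = 0
  z(6.5, 0) = -71.5
  z(6, 1) = -79  ←
  z(0, 3) = -39
The minimum is at a = 6, b = 1.

(6, 1)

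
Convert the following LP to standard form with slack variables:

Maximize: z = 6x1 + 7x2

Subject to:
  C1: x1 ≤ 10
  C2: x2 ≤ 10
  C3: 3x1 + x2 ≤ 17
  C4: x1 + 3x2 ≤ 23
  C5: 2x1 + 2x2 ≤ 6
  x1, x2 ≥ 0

max z = 6x1 + 7x2

s.t.
  x1 + s1 = 10
  x2 + s2 = 10
  3x1 + x2 + s3 = 17
  x1 + 3x2 + s4 = 23
  2x1 + 2x2 + s5 = 6
  x1, x2, s1, s2, s3, s4, s5 ≥ 0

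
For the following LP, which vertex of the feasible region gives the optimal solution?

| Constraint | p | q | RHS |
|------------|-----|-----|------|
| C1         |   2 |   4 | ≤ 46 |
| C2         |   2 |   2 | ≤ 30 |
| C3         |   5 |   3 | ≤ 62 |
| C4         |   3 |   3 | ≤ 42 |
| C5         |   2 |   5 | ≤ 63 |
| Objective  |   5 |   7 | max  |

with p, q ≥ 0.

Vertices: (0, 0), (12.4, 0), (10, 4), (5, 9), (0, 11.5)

Evaluate the objective at each vertex of the feasible region:
  z(0, 0) = 0
  z(12.4, 0) = 62
  z(10, 4) = 78
  z(5, 9) = 88  ←
  z(0, 11.5) = 80.5
The maximum is at p = 5, q = 9.

(5, 9)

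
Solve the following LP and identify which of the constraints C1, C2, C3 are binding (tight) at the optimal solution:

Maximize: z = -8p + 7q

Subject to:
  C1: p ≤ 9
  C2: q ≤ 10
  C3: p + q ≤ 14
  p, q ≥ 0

At p = 0, q = 10, compute slack b - a·x for each constraint:
  C1: 9 − 0 = 9  (slack)
  C2: 10 − 10 = 0  (binding)
  C3: 14 − 10 = 4  (slack)

Optimal: p = 0, q = 10
Binding: C2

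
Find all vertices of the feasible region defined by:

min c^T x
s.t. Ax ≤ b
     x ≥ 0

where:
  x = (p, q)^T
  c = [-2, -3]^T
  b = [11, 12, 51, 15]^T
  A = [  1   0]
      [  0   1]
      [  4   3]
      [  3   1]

(0, 0), (5, 0), (1, 12), (0, 12)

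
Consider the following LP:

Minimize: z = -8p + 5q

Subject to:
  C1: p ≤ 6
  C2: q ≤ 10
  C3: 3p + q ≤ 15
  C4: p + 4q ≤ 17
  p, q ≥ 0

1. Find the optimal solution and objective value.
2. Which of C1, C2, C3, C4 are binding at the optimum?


1. p = 5, q = 0, z = -40
2. C3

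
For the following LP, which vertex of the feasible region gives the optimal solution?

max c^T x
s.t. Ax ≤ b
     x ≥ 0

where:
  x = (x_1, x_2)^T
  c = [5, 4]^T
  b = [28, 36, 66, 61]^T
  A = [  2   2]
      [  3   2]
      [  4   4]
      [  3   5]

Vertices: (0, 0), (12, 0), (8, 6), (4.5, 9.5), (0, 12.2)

Evaluate the objective at each vertex of the feasible region:
  z(0, 0) = 0
  z(12, 0) = 60
  z(8, 6) = 64  ←
  z(4.5, 9.5) = 60.5
  z(0, 12.2) = 48.8
The maximum is at x_1 = 8, x_2 = 6.

(8, 6)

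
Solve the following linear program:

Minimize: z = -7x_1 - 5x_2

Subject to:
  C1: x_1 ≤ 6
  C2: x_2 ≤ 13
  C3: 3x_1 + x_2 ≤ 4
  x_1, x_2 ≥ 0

Evaluate the objective at each vertex of the feasible region:
  z(0, 0) = 0
  z(1.333, 0) = -9.333
  z(0, 4) = -20  ←
The minimum is at x_1 = 0, x_2 = 4.

x_1 = 0, x_2 = 4, z = -20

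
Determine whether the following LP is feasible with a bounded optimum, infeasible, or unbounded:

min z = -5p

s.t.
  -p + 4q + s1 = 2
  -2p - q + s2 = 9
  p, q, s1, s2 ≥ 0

Unbounded (objective can decrease without bound)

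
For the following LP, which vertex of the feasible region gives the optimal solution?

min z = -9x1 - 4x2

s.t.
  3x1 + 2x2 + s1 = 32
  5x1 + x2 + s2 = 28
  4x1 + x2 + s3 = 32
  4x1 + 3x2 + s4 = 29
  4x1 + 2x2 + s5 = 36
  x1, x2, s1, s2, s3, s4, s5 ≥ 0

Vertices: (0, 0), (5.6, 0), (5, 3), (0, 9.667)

Evaluate the objective at each vertex of the feasible region:
  z(0, 0) = 0
  z(5.6, 0) = -50.4
  z(5, 3) = -57  ←
  z(0, 9.667) = -38.67
The minimum is at x1 = 5, x2 = 3.

(5, 3)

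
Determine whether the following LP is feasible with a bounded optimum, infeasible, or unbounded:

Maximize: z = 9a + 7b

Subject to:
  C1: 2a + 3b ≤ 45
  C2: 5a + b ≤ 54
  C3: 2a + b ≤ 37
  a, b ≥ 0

Feasible with a bounded optimal solution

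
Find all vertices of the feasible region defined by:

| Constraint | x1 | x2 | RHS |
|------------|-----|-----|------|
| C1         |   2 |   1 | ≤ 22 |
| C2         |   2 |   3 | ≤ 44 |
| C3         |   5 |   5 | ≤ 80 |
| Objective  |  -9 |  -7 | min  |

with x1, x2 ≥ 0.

(0, 0), (11, 0), (6, 10), (4, 12), (0, 14.67)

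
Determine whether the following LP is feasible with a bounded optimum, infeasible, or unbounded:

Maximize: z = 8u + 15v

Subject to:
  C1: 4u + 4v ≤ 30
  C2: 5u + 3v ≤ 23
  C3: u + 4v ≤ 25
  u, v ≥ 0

Feasible with a bounded optimal solution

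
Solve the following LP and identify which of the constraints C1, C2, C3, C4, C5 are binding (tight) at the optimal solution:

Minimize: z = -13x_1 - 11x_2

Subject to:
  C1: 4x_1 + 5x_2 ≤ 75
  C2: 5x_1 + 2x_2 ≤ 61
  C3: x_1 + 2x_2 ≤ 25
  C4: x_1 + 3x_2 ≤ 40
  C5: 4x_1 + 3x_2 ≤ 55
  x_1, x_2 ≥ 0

At x_1 = 7, x_2 = 9, compute slack b - a·x for each constraint:
  C1: 75 − 73 = 2  (slack)
  C2: 61 − 53 = 8  (slack)
  C3: 25 − 25 = 0  (binding)
  C4: 40 − 34 = 6  (slack)
  C5: 55 − 55 = 0  (binding)

Optimal: x_1 = 7, x_2 = 9
Binding: C3, C5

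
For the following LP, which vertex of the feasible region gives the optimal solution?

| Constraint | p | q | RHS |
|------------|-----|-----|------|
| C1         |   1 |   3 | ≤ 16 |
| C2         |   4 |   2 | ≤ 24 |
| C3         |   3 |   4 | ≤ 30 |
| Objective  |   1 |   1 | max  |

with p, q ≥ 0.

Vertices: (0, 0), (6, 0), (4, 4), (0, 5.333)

Evaluate the objective at each vertex of the feasible region:
  z(0, 0) = 0
  z(6, 0) = 6
  z(4, 4) = 8  ←
  z(0, 5.333) = 5.333
The maximum is at p = 4, q = 4.

(4, 4)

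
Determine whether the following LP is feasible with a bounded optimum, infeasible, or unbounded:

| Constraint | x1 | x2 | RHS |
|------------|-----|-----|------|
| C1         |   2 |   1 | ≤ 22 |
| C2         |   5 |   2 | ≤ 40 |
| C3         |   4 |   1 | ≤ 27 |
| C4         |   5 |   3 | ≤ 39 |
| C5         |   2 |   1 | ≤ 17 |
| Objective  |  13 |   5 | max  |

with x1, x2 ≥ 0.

Feasible with a bounded optimal solution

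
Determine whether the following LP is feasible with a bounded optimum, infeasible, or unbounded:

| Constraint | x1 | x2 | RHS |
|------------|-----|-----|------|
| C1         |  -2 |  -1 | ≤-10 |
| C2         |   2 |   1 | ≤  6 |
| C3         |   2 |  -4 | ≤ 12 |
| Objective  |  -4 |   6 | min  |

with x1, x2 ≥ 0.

Infeasible (no feasible solution exists)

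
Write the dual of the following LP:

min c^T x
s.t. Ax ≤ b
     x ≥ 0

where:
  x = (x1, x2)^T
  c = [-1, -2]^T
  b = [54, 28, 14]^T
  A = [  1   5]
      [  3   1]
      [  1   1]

Primal min cᵀx s.t. Ax ≤ b, x ≥ 0  →  Dual max −bᵀy s.t. Aᵀy ≥ −c, y ≥ 0.

Maximize: z = -54y1 - 28y2 - 14y3

Subject to:
  y1 + 3y2 + y3 ≥ 1
  5y1 + y2 + y3 ≥ 2
  y1, y2, y3 ≥ 0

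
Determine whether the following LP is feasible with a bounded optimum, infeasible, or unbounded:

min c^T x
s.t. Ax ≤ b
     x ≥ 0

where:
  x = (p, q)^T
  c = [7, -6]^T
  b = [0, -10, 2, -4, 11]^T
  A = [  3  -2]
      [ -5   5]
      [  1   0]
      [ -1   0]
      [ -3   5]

Infeasible (no feasible solution exists)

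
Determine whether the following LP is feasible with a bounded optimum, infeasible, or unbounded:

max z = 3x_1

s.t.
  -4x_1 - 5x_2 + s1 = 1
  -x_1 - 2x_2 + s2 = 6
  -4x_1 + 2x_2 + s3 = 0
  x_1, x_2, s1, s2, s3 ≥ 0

Unbounded (objective can increase without bound)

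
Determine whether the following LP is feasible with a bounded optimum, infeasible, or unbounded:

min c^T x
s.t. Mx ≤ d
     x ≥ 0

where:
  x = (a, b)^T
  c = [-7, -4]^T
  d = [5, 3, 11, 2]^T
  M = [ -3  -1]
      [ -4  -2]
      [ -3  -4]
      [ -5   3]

Unbounded (objective can decrease without bound)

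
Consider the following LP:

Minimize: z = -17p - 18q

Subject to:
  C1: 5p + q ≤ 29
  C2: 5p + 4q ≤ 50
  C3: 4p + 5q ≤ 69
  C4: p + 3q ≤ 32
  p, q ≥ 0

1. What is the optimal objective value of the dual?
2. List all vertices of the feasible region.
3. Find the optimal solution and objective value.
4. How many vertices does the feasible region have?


1. -214
2. (0, 0), (5.8, 0), (4.4, 7), (2, 10), (0, 10.67)
3. p = 2, q = 10, z = -214
4. 5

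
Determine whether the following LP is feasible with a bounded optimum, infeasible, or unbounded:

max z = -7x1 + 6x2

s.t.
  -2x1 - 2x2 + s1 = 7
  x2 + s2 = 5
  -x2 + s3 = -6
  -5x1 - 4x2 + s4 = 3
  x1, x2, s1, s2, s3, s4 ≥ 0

Infeasible (no feasible solution exists)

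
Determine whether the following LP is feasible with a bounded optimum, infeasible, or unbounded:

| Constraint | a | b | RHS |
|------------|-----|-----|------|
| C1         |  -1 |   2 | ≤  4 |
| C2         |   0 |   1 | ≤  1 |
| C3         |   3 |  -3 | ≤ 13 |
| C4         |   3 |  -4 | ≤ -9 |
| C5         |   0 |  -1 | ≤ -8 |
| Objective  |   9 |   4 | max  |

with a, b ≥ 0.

Infeasible (no feasible solution exists)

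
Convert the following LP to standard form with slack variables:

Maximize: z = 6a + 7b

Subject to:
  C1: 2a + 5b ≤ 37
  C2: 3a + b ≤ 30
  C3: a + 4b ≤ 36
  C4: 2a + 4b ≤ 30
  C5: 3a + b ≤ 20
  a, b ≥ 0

max z = 6a + 7b

s.t.
  2a + 5b + s1 = 37
  3a + b + s2 = 30
  a + 4b + s3 = 36
  2a + 4b + s4 = 30
  3a + b + s5 = 20
  a, b, s1, s2, s3, s4, s5 ≥ 0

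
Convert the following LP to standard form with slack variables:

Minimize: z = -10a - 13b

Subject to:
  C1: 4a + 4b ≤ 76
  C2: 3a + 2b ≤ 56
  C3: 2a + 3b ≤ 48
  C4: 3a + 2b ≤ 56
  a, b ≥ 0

min z = -10a - 13b

s.t.
  4a + 4b + s1 = 76
  3a + 2b + s2 = 56
  2a + 3b + s3 = 48
  3a + 2b + s4 = 56
  a, b, s1, s2, s3, s4 ≥ 0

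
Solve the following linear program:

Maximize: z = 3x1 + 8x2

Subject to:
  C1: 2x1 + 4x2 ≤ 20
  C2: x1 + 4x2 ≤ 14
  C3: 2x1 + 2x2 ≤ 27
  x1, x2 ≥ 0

Evaluate the objective at each vertex of the feasible region:
  z(0, 0) = 0
  z(10, 0) = 30
  z(6, 2) = 34  ←
  z(0, 3.5) = 28
The maximum is at x1 = 6, x2 = 2.

x1 = 6, x2 = 2, z = 34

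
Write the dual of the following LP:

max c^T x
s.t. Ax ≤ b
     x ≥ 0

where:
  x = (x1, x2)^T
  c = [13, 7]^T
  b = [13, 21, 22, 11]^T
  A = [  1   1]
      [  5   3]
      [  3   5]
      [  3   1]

Primal max cᵀx s.t. Ax ≤ b, x ≥ 0  →  Dual min bᵀy s.t. Aᵀy ≥ c, y ≥ 0.

Minimize: z = 13y1 + 21y2 + 22y3 + 11y4

Subject to:
  y1 + 5y2 + 3y3 + 3y4 ≥ 13
  y1 + 3y2 + 5y3 + y4 ≥ 7
  y1, y2, y3, y4 ≥ 0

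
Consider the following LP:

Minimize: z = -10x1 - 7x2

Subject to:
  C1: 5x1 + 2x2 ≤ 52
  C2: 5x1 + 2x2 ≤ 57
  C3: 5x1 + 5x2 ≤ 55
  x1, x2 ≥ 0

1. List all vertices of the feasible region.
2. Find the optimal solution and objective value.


1. (0, 0), (10.4, 0), (10, 1), (0, 11)
2. x1 = 10, x2 = 1, z = -107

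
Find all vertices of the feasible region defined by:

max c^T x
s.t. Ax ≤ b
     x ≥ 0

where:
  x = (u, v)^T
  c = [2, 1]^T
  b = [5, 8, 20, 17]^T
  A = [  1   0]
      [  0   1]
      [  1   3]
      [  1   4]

(0, 0), (5, 0), (5, 3), (0, 4.25)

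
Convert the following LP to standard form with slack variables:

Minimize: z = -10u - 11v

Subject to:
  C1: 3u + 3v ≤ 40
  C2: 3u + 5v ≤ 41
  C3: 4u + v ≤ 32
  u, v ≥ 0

min z = -10u - 11v

s.t.
  3u + 3v + s1 = 40
  3u + 5v + s2 = 41
  4u + v + s3 = 32
  u, v, s1, s2, s3 ≥ 0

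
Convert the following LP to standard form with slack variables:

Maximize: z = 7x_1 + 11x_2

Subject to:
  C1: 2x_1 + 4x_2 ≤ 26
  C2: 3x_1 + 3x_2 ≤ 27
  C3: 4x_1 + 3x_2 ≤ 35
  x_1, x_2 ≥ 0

max z = 7x_1 + 11x_2

s.t.
  2x_1 + 4x_2 + s1 = 26
  3x_1 + 3x_2 + s2 = 27
  4x_1 + 3x_2 + s3 = 35
  x_1, x_2, s1, s2, s3 ≥ 0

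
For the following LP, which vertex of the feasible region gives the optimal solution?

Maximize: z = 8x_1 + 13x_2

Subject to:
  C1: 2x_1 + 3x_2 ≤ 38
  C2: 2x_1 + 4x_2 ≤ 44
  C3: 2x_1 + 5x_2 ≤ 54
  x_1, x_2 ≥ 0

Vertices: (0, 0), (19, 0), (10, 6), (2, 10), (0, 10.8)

Evaluate the objective at each vertex of the feasible region:
  z(0, 0) = 0
  z(19, 0) = 152
  z(10, 6) = 158  ←
  z(2, 10) = 146
  z(0, 10.8) = 140.4
The maximum is at x_1 = 10, x_2 = 6.

(10, 6)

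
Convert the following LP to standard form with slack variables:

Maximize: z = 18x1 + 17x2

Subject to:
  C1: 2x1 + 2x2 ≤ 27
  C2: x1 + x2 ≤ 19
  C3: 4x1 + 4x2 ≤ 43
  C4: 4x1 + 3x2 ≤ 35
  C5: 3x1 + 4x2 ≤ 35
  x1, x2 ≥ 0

max z = 18x1 + 17x2

s.t.
  2x1 + 2x2 + s1 = 27
  x1 + x2 + s2 = 19
  4x1 + 4x2 + s3 = 43
  4x1 + 3x2 + s4 = 35
  3x1 + 4x2 + s5 = 35
  x1, x2, s1, s2, s3, s4, s5 ≥ 0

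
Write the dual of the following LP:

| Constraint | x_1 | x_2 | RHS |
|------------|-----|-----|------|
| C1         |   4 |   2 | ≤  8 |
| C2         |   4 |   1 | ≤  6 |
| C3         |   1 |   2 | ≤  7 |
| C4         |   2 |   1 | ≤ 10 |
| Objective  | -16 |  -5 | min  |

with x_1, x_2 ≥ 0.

Primal min cᵀx s.t. Ax ≤ b, x ≥ 0  →  Dual max −bᵀy s.t. Aᵀy ≥ −c, y ≥ 0.

Maximize: z = -8y1 - 6y2 - 7y3 - 10y4

Subject to:
  4y1 + 4y2 + y3 + 2y4 ≥ 16
  2y1 + y2 + 2y3 + y4 ≥ 5
  y1, y2, y3, y4 ≥ 0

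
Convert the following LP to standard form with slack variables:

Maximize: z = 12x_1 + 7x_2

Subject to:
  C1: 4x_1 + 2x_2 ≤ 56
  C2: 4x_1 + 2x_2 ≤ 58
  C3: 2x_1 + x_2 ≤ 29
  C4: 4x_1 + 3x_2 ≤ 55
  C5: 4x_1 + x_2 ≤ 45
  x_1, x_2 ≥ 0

max z = 12x_1 + 7x_2

s.t.
  4x_1 + 2x_2 + s1 = 56
  4x_1 + 2x_2 + s2 = 58
  2x_1 + x_2 + s3 = 29
  4x_1 + 3x_2 + s4 = 55
  4x_1 + x_2 + s5 = 45
  x_1, x_2, s1, s2, s3, s4, s5 ≥ 0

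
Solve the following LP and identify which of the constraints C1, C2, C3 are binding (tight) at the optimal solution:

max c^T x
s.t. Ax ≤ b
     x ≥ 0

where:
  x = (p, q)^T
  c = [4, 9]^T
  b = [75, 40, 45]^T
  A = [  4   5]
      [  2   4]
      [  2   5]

At p = 10, q = 5, compute slack b - a·x for each constraint:
  C1: 75 − 65 = 10  (slack)
  C2: 40 − 40 = 0  (binding)
  C3: 45 − 45 = 0  (binding)

Optimal: p = 10, q = 5
Binding: C2, C3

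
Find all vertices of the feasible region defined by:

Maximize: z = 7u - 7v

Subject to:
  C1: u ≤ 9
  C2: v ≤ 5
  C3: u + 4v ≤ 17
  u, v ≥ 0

(0, 0), (9, 0), (9, 2), (0, 4.25)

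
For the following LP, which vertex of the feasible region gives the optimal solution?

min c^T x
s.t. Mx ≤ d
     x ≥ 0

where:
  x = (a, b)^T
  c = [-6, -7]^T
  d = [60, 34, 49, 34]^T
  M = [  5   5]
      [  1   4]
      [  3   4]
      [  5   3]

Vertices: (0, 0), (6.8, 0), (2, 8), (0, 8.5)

Evaluate the objective at each vertex of the feasible region:
  z(0, 0) = 0
  z(6.8, 0) = -40.8
  z(2, 8) = -68  ←
  z(0, 8.5) = -59.5
The minimum is at a = 2, b = 8.

(2, 8)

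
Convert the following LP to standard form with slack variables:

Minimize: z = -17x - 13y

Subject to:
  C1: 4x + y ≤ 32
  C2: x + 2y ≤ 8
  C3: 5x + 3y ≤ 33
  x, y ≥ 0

min z = -17x - 13y

s.t.
  4x + y + s1 = 32
  x + 2y + s2 = 8
  5x + 3y + s3 = 33
  x, y, s1, s2, s3 ≥ 0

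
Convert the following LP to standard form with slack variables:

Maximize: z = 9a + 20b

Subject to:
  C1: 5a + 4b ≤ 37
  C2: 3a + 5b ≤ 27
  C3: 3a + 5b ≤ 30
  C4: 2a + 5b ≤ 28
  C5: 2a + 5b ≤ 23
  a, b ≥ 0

max z = 9a + 20b

s.t.
  5a + 4b + s1 = 37
  3a + 5b + s2 = 27
  3a + 5b + s3 = 30
  2a + 5b + s4 = 28
  2a + 5b + s5 = 23
  a, b, s1, s2, s3, s4, s5 ≥ 0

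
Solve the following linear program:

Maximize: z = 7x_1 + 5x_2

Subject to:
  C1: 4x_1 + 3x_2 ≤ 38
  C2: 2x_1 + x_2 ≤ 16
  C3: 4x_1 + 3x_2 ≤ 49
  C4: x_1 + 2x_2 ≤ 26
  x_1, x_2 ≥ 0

Evaluate the objective at each vertex of the feasible region:
  z(0, 0) = 0
  z(8, 0) = 56
  z(5, 6) = 65  ←
  z(0, 12.67) = 63.33
The maximum is at x_1 = 5, x_2 = 6.

x_1 = 5, x_2 = 6, z = 65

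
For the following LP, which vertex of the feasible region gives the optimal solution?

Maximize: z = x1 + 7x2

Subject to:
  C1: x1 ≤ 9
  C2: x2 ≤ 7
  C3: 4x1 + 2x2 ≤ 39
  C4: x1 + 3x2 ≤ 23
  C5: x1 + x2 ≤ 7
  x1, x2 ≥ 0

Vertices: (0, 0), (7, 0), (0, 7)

Evaluate the objective at each vertex of the feasible region:
  z(0, 0) = 0
  z(7, 0) = 7
  z(0, 7) = 49  ←
The maximum is at x1 = 0, x2 = 7.

(0, 7)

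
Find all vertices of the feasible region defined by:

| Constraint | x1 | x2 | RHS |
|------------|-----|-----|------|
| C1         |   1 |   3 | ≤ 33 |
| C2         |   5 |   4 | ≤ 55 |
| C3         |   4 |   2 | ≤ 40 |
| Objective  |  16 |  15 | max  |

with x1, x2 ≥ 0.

(0, 0), (10, 0), (8.333, 3.333), (3, 10), (0, 11)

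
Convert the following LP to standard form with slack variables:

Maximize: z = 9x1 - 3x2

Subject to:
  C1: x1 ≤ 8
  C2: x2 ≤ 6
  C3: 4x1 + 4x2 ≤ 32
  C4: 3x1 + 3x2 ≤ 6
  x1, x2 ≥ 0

max z = 9x1 - 3x2

s.t.
  x1 + s1 = 8
  x2 + s2 = 6
  4x1 + 4x2 + s3 = 32
  3x1 + 3x2 + s4 = 6
  x1, x2, s1, s2, s3, s4 ≥ 0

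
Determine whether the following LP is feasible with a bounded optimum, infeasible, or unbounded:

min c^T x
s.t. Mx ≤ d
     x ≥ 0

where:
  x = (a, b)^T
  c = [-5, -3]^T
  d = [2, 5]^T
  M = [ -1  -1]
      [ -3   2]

Unbounded (objective can decrease without bound)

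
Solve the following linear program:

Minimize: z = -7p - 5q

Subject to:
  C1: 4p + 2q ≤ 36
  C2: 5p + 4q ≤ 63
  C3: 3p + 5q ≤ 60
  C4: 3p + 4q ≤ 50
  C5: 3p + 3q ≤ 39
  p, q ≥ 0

Evaluate the objective at each vertex of the feasible region:
  z(0, 0) = 0
  z(9, 0) = -63
  z(5, 8) = -75  ←
  z(2.5, 10.5) = -70
  z(0, 12) = -60
The minimum is at p = 5, q = 8.

p = 5, q = 8, z = -75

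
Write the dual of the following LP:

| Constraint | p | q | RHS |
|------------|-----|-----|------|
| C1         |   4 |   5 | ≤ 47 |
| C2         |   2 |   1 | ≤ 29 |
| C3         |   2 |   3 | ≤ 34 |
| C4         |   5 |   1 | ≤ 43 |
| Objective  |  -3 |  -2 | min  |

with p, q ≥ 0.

Primal min cᵀx s.t. Ax ≤ b, x ≥ 0  →  Dual max −bᵀy s.t. Aᵀy ≥ −c, y ≥ 0.

Maximize: z = -47y1 - 29y2 - 34y3 - 43y4

Subject to:
  4y1 + 2y2 + 2y3 + 5y4 ≥ 3
  5y1 + y2 + 3y3 + y4 ≥ 2
  y1, y2, y3, y4 ≥ 0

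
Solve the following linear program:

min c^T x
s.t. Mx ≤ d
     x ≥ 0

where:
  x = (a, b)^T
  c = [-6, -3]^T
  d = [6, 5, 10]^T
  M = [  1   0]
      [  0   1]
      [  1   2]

Evaluate the objective at each vertex of the feasible region:
  z(0, 0) = 0
  z(6, 0) = -36
  z(6, 2) = -42  ←
  z(0, 5) = -15
The minimum is at a = 6, b = 2.

a = 6, b = 2, z = -42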